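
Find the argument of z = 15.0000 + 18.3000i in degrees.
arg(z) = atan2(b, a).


Re = 15, Im = 18.3
arg = atan2(18.3, 15) = 50.6595 degrees

arg(z) = 50.6595 degrees


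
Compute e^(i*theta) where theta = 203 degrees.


cos(203°) = -0.9205
sin(203°) = -0.3907

e^(i*203°) = -0.9205 - 0.3907i


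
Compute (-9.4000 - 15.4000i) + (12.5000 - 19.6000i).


Real: -9.4 + 12.5 = 3.1
Imag: -15.4 - 19.6 = -35

3.1000 - 35.0000i


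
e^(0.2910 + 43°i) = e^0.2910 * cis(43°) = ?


e^0.2910 = 1.3378
cos(43°) = 0.73135
sin(43°) = 0.682
Real = 1.3378*0.73135 = 0.9784
Imag = 1.3378*0.682 = 0.9124

0.9784 + 0.9124i


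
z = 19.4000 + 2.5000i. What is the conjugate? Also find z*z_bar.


z_bar = 19.4000 - 2.5000i
z*z_bar = 19.4^2 + 2.5^2 = 376.36 + 6.25 = 382.61

z_bar = 19.4000 - 2.5000i, z*z_bar = 382.61


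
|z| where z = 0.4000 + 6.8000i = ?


|z| = sqrt(0.4^2 + 6.8^2) = sqrt(0.16 + 46.24) = sqrt(46.4) = 6.8118

|z| = 6.8118


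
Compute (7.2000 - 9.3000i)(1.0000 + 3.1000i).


Real = 7.2*1 - (-9.3)*3.1 = 7.2 - (-28.83) = 36.03
Imag = 7.2*3.1 + 1*(-9.3) = 22.32 - (9.3) = 13.02

36.0300 + 13.0200i


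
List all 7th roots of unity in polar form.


The 7th roots of unity are cis(360k/7°) for k=0..6
Angle step = 360/7 = 51.4286°
Primitive root: cis(51.4286°)
Primitive root = 0.6235 + 0.7818i

7 roots at angles: 0°, 51.4286°, 102.8571°, 154.2857°, 205.7143°, 257.1429°, 308.5714°


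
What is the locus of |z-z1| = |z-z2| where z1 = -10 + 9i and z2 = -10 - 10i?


Equal distances means the locus is the perpendicular bisector of z1 and z2.
Midpoint = ((-10+(-10))/2, (9+(-10))/2) = (-10.0000, -0.5000)

Perpendicular bisector through (-10.0000, -0.5000)


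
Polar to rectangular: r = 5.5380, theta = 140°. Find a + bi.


a = 5.5380*cos(140°) = 5.5380*(-0.766044) = -4.2424
b = 5.5380*sin(140°) = 5.5380*0.6428 = 3.5598

-4.2424 + 3.5598i


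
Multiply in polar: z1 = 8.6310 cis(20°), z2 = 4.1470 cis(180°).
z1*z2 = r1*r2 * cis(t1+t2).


r = 8.6310 * 4.1470 = 35.7928
theta = 20° + 180° = 200° = 200° (mod 360)

35.7928 cis(200°)


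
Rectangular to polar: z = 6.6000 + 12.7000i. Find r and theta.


r = sqrt(43.56+161.29) = sqrt(204.85) = 14.3126
theta = atan2(12.7, 6.6) = 62.5398 degrees

r = 14.3126, theta = 62.5398 degrees


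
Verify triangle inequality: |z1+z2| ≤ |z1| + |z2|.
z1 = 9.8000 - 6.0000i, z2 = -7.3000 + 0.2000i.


|z1| = sqrt(9.8^2 + (-6)^2) = sqrt(132.04) = 11.4909
|z2| = sqrt((-7.3)^2 + 0.2^2) = sqrt(53.33) = 7.3027
z1+z2 = 2.5000 - 5.8000i
|z1+z2| = sqrt(39.89) = 6.3159
|z1|+|z2| = 11.4909 + 7.3027 = 18.7936

|z1+z2| = 6.3159 ≤ |z1|+|z2| = 18.7936 (verified)


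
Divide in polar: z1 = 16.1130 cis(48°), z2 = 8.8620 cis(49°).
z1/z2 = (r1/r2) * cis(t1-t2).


r = 16.1130 / 8.8620 = 1.8182
theta = 48° - 49° = -1° = 359° (mod 360)

1.8182 cis(359°)


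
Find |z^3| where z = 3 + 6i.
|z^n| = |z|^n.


|z| = sqrt(9+36) = sqrt(45) = 6.7082
|z^3| = |z|^3 = (sqrt(45))^3 = 45*sqrt(45)

|z^3| = 45*sqrt(45) ≈ 301.8692


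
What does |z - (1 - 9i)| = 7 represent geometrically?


|z - z0| = r is a circle with center z0 and radius r.
Center = (1, -9), radius = 7

Circle with center (1, -9) and radius 7


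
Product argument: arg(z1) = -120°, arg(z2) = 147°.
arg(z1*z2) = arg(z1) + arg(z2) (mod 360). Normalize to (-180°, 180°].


arg(z1*z2) = -120° + 147° = 27°
Normalized to (-180°, 180°]: 27°

27°


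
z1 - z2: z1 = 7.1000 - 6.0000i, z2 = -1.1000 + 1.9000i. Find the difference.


Real: 7.1 + 1.1 = 8.2
Imag: -6 - 1.9 = -7.9

8.2000 - 7.9000i


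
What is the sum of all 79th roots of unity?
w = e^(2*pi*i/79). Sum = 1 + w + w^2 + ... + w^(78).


The sum of all 79th roots of unity is 0.
Geometric series: (1 - w^79)/(1 - w) = (1-1)/(1-w) = 0 since w^79 = 1, w ≠ 1.
Alternatively: coefficient of z^78 in z^79 - 1 is 0.

0


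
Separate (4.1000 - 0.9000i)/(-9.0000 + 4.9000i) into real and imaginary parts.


Multiply by conjugate: (4.1000 - 0.9000i)(-9.0000 - 4.9000i) / ((-9)^2 + 4.9^2)
Numerator real = 4.1*(-9) - (0.9)*4.9 = -41.31
Numerator imag = -0.9*(-9) - 4.1*4.9 = -11.99
Denominator = 105.01
Re(z) = -41.31/105.01 = -0.3934
Im(z) = -11.99/105.01 = -0.1142

Re(z) = -0.3934, Im(z) = -0.1142


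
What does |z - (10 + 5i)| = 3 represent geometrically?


|z - z0| = r is a circle with center z0 and radius r.
Center = (10, 5), radius = 3

Circle with center (10, 5) and radius 3


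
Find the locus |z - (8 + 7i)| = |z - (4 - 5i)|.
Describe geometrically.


Equal distances means the locus is the perpendicular bisector of z1 and z2.
Midpoint = ((8+4)/2, (7+(-5))/2) = (6.0000, 1.0000)

Perpendicular bisector through (6.0000, 1.0000)


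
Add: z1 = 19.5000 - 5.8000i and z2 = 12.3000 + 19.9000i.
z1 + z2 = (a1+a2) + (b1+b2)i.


Real: 19.5 + 12.3 = 31.8
Imag: -5.8 + 19.9 = 14.1

31.8000 + 14.1000i


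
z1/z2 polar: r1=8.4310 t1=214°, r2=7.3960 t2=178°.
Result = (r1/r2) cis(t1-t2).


r = 8.4310 / 7.3960 = 1.1399
theta = 214° - 178° = 36° = 36° (mod 360)

1.1399 cis(36°)


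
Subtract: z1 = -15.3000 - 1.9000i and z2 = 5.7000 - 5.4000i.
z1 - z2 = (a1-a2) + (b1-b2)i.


Real: -15.3 - 5.7 = -21
Imag: -1.9 + 5.4 = 3.5

-21.0000 + 3.5000i


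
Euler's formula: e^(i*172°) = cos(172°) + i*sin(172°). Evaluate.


cos(172°) = -0.9903
sin(172°) = 0.1392

e^(i*172°) = -0.9903 + 0.1392i


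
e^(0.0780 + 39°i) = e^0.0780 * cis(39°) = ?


e^0.0780 = 1.0811
cos(39°) = 0.77715
sin(39°) = 0.62932
Real = 1.0811*0.77715 = 0.8402
Imag = 1.0811*0.62932 = 0.6804

0.8402 + 0.6804i


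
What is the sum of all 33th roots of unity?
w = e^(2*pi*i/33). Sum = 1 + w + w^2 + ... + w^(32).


The sum of all 33th roots of unity is 0.
Geometric series: (1 - w^33)/(1 - w) = (1-1)/(1-w) = 0 since w^33 = 1, w ≠ 1.
Alternatively: coefficient of z^32 in z^33 - 1 is 0.

0


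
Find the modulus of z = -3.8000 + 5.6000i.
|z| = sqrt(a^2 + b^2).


|z| = sqrt((-3.8)^2 + 5.6^2) = sqrt(14.44 + 31.36) = sqrt(45.8) = 6.7676

|z| = 6.7676


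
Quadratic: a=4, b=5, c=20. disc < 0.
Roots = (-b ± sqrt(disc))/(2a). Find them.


disc = 5^2 - 4*4*20 = 25 - 320 = -295
sqrt(|disc|) = sqrt(295) = 17.1756
Real part = -5/(2*4) = -0.6250
Imag part = 17.1756/(2*4) = 2.1469

-0.6250 ± 2.1469i


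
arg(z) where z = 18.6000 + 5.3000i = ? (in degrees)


Re = 18.6, Im = 5.3
arg = atan2(5.3, 18.6) = 15.9047 degrees

arg(z) = 15.9047 degrees


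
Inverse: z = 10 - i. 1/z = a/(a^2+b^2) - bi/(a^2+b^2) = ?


|z|^2 = 100+1 = 101
1/z = (10 + 1i)/101

1/z = 0.0990 + 0.0099i


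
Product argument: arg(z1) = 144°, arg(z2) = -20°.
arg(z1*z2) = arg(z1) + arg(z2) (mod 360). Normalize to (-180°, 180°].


arg(z1*z2) = 144° - 20° = 124°
Normalized to (-180°, 180°]: 124°

124°


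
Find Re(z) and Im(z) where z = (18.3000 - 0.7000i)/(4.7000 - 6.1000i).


Multiply by conjugate: (18.3000 - 0.7000i)(4.7000 + 6.1000i) / (4.7^2 + (-6.1)^2)
Numerator real = 18.3*4.7 - (0.7)*(-6.1) = 90.28
Numerator imag = -0.7*4.7 - 18.3*(-6.1) = 108.34
Denominator = 59.3
Re(z) = 90.28/59.3 = 1.5224
Im(z) = 108.34/59.3 = 1.8270

Re(z) = 1.5224, Im(z) = 1.8270


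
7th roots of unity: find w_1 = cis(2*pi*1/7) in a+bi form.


Angle = 360*1/7 = 51.4286°
a = cos(51.4286°) = 0.6235
b = sin(51.4286°) = 0.7818

0.6235 + 0.7818i


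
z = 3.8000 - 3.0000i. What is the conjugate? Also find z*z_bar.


z_bar = 3.8000 + 3.0000i
z*z_bar = 3.8^2 + (-3)^2 = 14.44 + 9 = 23.44

z_bar = 3.8000 + 3.0000i, z*z_bar = 23.44


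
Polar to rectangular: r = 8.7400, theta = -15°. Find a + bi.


a = 8.7400*cos(-15°) = 8.7400*0.96593 = 8.4422
b = 8.7400*sin(-15°) = 8.7400*(-0.25882) = -2.2621

8.4422 - 2.2621i


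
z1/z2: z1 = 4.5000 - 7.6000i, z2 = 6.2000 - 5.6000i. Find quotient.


Conjugate of z2 = 6.2000 + 5.6000i
Numerator: (4.5000 - 7.6000i)(6.2000 + 5.6000i) = 70.4600 - 21.9200i
Denominator: 6.2^2 + (-5.6)^2 = 69.8
Result = (70.4600 - 21.9200i)/69.8

1.0095 - 0.3140i


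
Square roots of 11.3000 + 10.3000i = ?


|z| = sqrt(127.69+106.09) = 15.2899
sqrt((|z|+a)/2) = sqrt((15.2899+11.3)/2) = sqrt(13.2949) = 3.6462
sqrt((|z|-a)/2) = sqrt((15.2899-11.3)/2) = sqrt(1.9949) = 1.4124

±(3.6462 + 1.4124i) i.e. 3.6462 + 1.4124i and -3.6462 - 1.4124i


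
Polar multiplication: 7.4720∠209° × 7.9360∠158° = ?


r = 7.4720 * 7.9360 = 59.2978
theta = 209° + 158° = 367° = 7° (mod 360)

59.2978 cis(7°)


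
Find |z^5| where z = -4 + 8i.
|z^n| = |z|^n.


|z| = sqrt(16+64) = sqrt(80) = 8.9443
|z^5| = |z|^5 = (sqrt(80))^5 = 80^2 * sqrt(80) = 6400*sqrt(80)

|z^5| = 6400*sqrt(80) ≈ 57243.3402


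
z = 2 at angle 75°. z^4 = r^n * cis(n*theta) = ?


r^4 = 2^4 = 16
n*theta = 4*75° = 300° = 300° (mod 360)
a = 16*cos(300°) = 8.0000
b = 16*sin(300°) = -13.8564

16 cis(300°) = 8.0000 - 13.8564i


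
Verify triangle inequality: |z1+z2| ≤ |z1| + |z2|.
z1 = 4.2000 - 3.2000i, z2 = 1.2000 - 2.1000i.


|z1| = sqrt(4.2^2 + (-3.2)^2) = sqrt(27.88) = 5.2802
|z2| = sqrt(1.2^2 + (-2.1)^2) = sqrt(5.85) = 2.4187
z1+z2 = 5.4000 - 5.3000i
|z1+z2| = sqrt(57.25) = 7.5664
|z1|+|z2| = 5.2802 + 2.4187 = 7.6989

|z1+z2| = 7.5664 ≤ |z1|+|z2| = 7.6989 (verified)


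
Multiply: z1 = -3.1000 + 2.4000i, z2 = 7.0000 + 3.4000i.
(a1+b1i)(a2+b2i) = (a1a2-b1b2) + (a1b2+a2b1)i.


Real = -3.1*7 - 2.4*3.4 = -21.7 - 8.16 = -29.86
Imag = -3.1*3.4 + 7*2.4 = -10.54 + 16.8 = 6.26

-29.8600 + 6.2600i


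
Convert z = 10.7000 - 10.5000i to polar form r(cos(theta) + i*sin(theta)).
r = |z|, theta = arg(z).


r = sqrt(114.49+110.25) = sqrt(224.74) = 14.9913
theta = atan2(-10.5, 10.7) = -44.4595 degrees

r = 14.9913, theta = -44.4595 degrees


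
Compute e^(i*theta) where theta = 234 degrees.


cos(234°) = -0.5878
sin(234°) = -0.8090

e^(i*234°) = -0.5878 - 0.8090i


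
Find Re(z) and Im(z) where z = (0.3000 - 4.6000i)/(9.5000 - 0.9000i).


Multiply by conjugate: (0.3000 - 4.6000i)(9.5000 + 0.9000i) / (9.5^2 + (-0.9)^2)
Numerator real = 0.3*9.5 - (4.6)*(-0.9) = 6.99
Numerator imag = -4.6*9.5 - 0.3*(-0.9) = -43.43
Denominator = 91.06
Re(z) = 6.99/91.06 = 0.0768
Im(z) = -43.43/91.06 = -0.4769

Re(z) = 0.0768, Im(z) = -0.4769


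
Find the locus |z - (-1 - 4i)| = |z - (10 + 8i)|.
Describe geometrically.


Equal distances means the locus is the perpendicular bisector of z1 and z2.
Midpoint = ((-1+10)/2, (-4+8)/2) = (4.5000, 2.0000)

Perpendicular bisector through (4.5000, 2.0000)


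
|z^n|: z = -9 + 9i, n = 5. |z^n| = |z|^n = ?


|z| = sqrt(81+81) = sqrt(162) = 12.7279
|z^5| = |z|^5 = (sqrt(162))^5 = 162^2 * sqrt(162) = 26244*sqrt(162)

|z^5| = 26244*sqrt(162) ≈ 334031.5866


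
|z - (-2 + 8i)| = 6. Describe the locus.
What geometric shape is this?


|z - z0| = r is a circle with center z0 and radius r.
Center = (-2, 8), radius = 6

Circle with center (-2, 8) and radius 6


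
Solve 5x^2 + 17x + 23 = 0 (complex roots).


disc = 17^2 - 4*5*23 = 289 - 460 = -171
sqrt(|disc|) = sqrt(171) = 13.0767
Real part = -17/(2*5) = -1.7000
Imag part = 13.0767/(2*5) = 1.3077

-1.7000 ± 1.3077i


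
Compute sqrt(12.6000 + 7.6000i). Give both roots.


|z| = sqrt(158.76+57.76) = 14.7146
sqrt((|z|+a)/2) = sqrt((14.7146+12.6)/2) = sqrt(13.6573) = 3.6956
sqrt((|z|-a)/2) = sqrt((14.7146-12.6)/2) = sqrt(1.0573) = 1.0283

±(3.6956 + 1.0283i) i.e. 3.6956 + 1.0283i and -3.6956 - 1.0283i


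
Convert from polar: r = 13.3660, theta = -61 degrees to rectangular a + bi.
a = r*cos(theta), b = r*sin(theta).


a = 13.3660*cos(-61°) = 13.3660*0.48481 = 6.4800
b = 13.3660*sin(-61°) = 13.3660*(-0.87462) = -11.6902

6.4800 - 11.6902i


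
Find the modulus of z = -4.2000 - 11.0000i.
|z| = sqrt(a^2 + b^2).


|z| = sqrt((-4.2)^2 + (-11)^2) = sqrt(17.64 + 121) = sqrt(138.64) = 11.7745

|z| = 11.7745


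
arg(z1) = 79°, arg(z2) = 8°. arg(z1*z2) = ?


arg(z1*z2) = 79° + 8° = 87°
Normalized to (-180°, 180°]: 87°

87°


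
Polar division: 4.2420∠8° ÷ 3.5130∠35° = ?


r = 4.2420 / 3.5130 = 1.2075
theta = 8° - 35° = -27° = 333° (mod 360)

1.2075 cis(333°)


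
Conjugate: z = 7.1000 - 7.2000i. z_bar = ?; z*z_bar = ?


z_bar = 7.1000 + 7.2000i
z*z_bar = 7.1^2 + (-7.2)^2 = 50.41 + 51.84 = 102.25

z_bar = 7.1000 + 7.2000i, z*z_bar = 102.25


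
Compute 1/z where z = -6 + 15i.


|z|^2 = 36+225 = 261
1/z = (-6 - 15i)/261

1/z = -0.0230 - 0.0575i


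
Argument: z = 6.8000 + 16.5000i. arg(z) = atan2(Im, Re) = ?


Re = 6.8, Im = 16.5
arg = atan2(16.5, 6.8) = 67.6024 degrees

arg(z) = 67.6024 degrees


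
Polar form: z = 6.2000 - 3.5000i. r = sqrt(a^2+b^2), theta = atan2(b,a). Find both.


r = sqrt(38.44+12.25) = sqrt(50.69) = 7.1197
theta = atan2(-3.5, 6.2) = -29.4454 degrees

r = 7.1197, theta = -29.4454 degrees


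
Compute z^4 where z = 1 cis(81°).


r^4 = 1^4 = 1
n*theta = 4*81° = 324° = 324° (mod 360)
a = 1*cos(324°) = 0.8090
b = 1*sin(324°) = -0.5878

1 cis(324°) = 0.8090 - 0.5878i


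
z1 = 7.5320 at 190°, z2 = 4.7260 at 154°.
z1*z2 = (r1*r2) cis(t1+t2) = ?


r = 7.5320 * 4.7260 = 35.5962
theta = 190° + 154° = 344° = 344° (mod 360)

35.5962 cis(344°)


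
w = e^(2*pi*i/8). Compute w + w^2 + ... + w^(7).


With w = e^(2*pi*i/8), all 8 of the 8th roots of unity w^0 = 1, w, ..., w^(7) sum to 0: 1 + w + ... + w^(7) = (1 - w^8)/(1 - w) = 0 since w^8 = 1, w ≠ 1.
Removing the root 1: w + w^2 + ... + w^(7) = 0 - 1 = -1

Sum = -1


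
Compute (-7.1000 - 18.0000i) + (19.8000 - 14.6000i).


Real: -7.1 + 19.8 = 12.7
Imag: -18 - 14.6 = -32.6

12.7000 - 32.6000i


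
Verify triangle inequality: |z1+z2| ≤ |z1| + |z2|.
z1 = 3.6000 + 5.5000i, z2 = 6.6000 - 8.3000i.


|z1| = sqrt(3.6^2 + 5.5^2) = sqrt(43.21) = 6.5734
|z2| = sqrt(6.6^2 + (-8.3)^2) = sqrt(112.45) = 10.6042
z1+z2 = 10.2000 - 2.8000i
|z1+z2| = sqrt(111.88) = 10.5773
|z1|+|z2| = 6.5734 + 10.6042 = 17.1776

|z1+z2| = 10.5773 ≤ |z1|+|z2| = 17.1776 (verified)


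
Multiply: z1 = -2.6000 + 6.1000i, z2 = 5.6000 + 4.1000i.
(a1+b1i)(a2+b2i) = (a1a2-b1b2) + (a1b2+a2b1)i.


Real = -2.6*5.6 - 6.1*4.1 = -14.56 - 25.01 = -39.57
Imag = -2.6*4.1 + 5.6*6.1 = -10.66 + 34.16 = 23.5

-39.5700 + 23.5000i


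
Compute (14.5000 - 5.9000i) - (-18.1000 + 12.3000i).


Real: 14.5 + 18.1 = 32.6
Imag: -5.9 - 12.3 = -18.2

32.6000 - 18.2000i


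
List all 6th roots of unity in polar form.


The 6th roots of unity are cis(360k/6°) for k=0..5
Angle step = 360/6 = 60°
Primitive root: cis(60°)
Primitive root = 0.5000 + 0.8660i

6 roots at angles: 0°, 60°, 120°, 180°, 240°, 300°


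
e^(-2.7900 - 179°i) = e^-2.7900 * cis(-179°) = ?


e^-2.7900 = 0.0614
cos(-179°) = -0.9998
sin(-179°) = -0.0175
Real = 0.0614*(-0.9998) = -0.0614
Imag = 0.0614*(-0.0175) = -0.0011

-0.0614 - 0.0011i


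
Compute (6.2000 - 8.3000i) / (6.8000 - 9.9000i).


Conjugate of z2 = 6.8000 + 9.9000i
Numerator: (6.2000 - 8.3000i)(6.8000 + 9.9000i) = 124.3300 + 4.9400i
Denominator: 6.8^2 + (-9.9)^2 = 144.25
Result = (124.3300 + 4.9400i)/144.25

0.8619 + 0.0342i


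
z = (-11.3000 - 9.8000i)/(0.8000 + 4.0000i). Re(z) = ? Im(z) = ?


Multiply by conjugate: (-11.3000 - 9.8000i)(0.8000 - 4.0000i) / (0.8^2 + 4^2)
Numerator real = -11.3*0.8 - (9.8)*4 = -48.24
Numerator imag = -9.8*0.8 - (-11.3)*4 = 37.36
Denominator = 16.64
Re(z) = -48.24/16.64 = -2.8990
Im(z) = 37.36/16.64 = 2.2452

Re(z) = -2.8990, Im(z) = 2.2452


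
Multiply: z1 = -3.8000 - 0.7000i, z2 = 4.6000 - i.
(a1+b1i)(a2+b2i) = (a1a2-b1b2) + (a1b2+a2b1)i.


Real = -3.8*4.6 - (-0.7)*(-1) = -17.48 - 0.7 = -18.18
Imag = -3.8*(-1) + 4.6*(-0.7) = 3.8 - (3.22) = 0.58

-18.1800 + 0.5800i


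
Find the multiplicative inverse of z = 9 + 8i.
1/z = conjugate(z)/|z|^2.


|z|^2 = 81+64 = 145
1/z = (9 - 8i)/145

1/z = 0.0621 - 0.0552i


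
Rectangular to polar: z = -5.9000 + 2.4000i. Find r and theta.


r = sqrt(34.81+5.76) = sqrt(40.57) = 6.3695
theta = atan2(2.4, -5.9) = 157.8645 degrees

r = 6.3695, theta = 157.8645 degrees


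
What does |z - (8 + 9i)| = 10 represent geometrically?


|z - z0| = r is a circle with center z0 and radius r.
Center = (8, 9), radius = 10

Circle with center (8, 9) and radius 10


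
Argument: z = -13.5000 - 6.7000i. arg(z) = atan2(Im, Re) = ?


Re = -13.5, Im = -6.7
arg = atan2(-6.7, -13.5) = -153.6050 degrees

arg(z) = -153.6050 degrees


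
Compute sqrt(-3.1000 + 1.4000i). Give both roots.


|z| = sqrt(9.61+1.96) = 3.4015
sqrt((|z|+a)/2) = sqrt((3.4015+(-3.1))/2) = sqrt(0.1507) = 0.3882
sqrt((|z|-a)/2) = sqrt((3.4015-(-3.1))/2) = sqrt(3.2507) = 1.8030

±(0.3882 + 1.8030i) i.e. 0.3882 + 1.8030i and -0.3882 - 1.8030i


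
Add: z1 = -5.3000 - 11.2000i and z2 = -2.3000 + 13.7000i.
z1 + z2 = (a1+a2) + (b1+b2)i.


Real: -5.3 - 2.3 = -7.6
Imag: -11.2 + 13.7 = 2.5

-7.6000 + 2.5000i


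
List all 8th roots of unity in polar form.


The 8th roots of unity are cis(360k/8°) for k=0..7
Angle step = 360/8 = 45°
Primitive root: cis(45°)
Primitive root = 0.7071 + 0.7071i

8 roots at angles: 0°, 45°, 90°, 135°, 180°, 225°, 270°, 315°


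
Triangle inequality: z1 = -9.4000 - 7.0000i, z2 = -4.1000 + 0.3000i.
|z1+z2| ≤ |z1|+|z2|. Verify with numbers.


|z1| = sqrt((-9.4)^2 + (-7)^2) = sqrt(137.36) = 11.7201
|z2| = sqrt((-4.1)^2 + 0.3^2) = sqrt(16.9) = 4.1110
z1+z2 = -13.5000 - 6.7000i
|z1+z2| = sqrt(227.14) = 15.0712
|z1|+|z2| = 11.7201 + 4.1110 = 15.8311

|z1+z2| = 15.0712 ≤ |z1|+|z2| = 15.8311 (verified)


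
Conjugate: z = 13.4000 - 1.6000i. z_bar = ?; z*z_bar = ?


z_bar = 13.4000 + 1.6000i
z*z_bar = 13.4^2 + (-1.6)^2 = 179.56 + 2.56 = 182.12

z_bar = 13.4000 + 1.6000i, z*z_bar = 182.12


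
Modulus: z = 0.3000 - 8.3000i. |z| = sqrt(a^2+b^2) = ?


|z| = sqrt(0.3^2 + (-8.3)^2) = sqrt(0.09 + 68.89) = sqrt(68.98) = 8.3054

|z| = 8.3054


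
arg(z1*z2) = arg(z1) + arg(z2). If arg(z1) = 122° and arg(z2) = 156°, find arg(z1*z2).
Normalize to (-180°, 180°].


arg(z1*z2) = 122° + 156° = 278°
Normalized to (-180°, 180°]: -82°

-82°


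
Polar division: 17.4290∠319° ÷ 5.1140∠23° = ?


r = 17.4290 / 5.1140 = 3.4081
theta = 319° - 23° = 296° = 296° (mod 360)

3.4081 cis(296°)


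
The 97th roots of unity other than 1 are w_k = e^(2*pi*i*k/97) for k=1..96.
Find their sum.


With w = e^(2*pi*i/97), all 97 of the 97th roots of unity w^0 = 1, w, ..., w^(96) sum to 0: 1 + w + ... + w^(96) = (1 - w^97)/(1 - w) = 0 since w^97 = 1, w ≠ 1.
Removing the root 1: w + w^2 + ... + w^(96) = 0 - 1 = -1

Sum = -1


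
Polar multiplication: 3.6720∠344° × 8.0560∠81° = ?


r = 3.6720 * 8.0560 = 29.5816
theta = 344° + 81° = 425° = 65° (mod 360)

29.5816 cis(65°)


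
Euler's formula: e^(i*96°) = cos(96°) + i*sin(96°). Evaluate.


cos(96°) = -0.1045
sin(96°) = 0.9945

e^(i*96°) = -0.1045 + 0.9945i


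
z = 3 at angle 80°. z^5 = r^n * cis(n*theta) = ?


r^5 = 3^5 = 243
n*theta = 5*80° = 400° = 40° (mod 360)
a = 243*cos(40°) = 186.1488
b = 243*sin(40°) = 156.1974

243 cis(40°) = 186.1488 + 156.1974i


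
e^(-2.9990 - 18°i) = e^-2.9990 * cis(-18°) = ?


e^-2.9990 = 0.0498
cos(-18°) = 0.9511
sin(-18°) = -0.309
Real = 0.0498*0.9511 = 0.0474
Imag = 0.0498*(-0.309) = -0.0154

0.0474 - 0.0154i


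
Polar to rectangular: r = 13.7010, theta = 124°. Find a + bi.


a = 13.7010*cos(124°) = 13.7010*(-0.55919) = -7.6615
b = 13.7010*sin(124°) = 13.7010*0.829038 = 11.3586

-7.6615 + 11.3586i


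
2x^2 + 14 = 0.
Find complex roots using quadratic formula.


disc = 0^2 - 4*2*14 = 0 - 112 = -112
sqrt(|disc|) = sqrt(112) = 10.5830
Real part = 0/(2*2) = 0
Imag part = 10.5830/(2*2) = 2.6458

0 ± 2.6458i


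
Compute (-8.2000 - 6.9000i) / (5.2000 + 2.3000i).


Conjugate of z2 = 5.2000 - 2.3000i
Numerator: (-8.2000 - 6.9000i)(5.2000 - 2.3000i) = -58.5100 - 17.0200i
Denominator: 5.2^2 + 2.3^2 = 32.33
Result = (-58.5100 - 17.0200i)/32.33

-1.8098 - 0.5264i


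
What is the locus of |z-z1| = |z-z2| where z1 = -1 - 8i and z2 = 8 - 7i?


Equal distances means the locus is the perpendicular bisector of z1 and z2.
Midpoint = ((-1+8)/2, (-8+(-7))/2) = (3.5000, -7.5000)

Perpendicular bisector through (3.5000, -7.5000)


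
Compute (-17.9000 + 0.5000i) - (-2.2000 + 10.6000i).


Real: -17.9 + 2.2 = -15.7
Imag: 0.5 - 10.6 = -10.1

-15.7000 - 10.1000i


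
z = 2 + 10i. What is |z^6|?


|z| = sqrt(4+100) = sqrt(104) = 10.1980
|z^6| = |z|^6 = (sqrt(104))^6 = 104^3 = 1124864

|z^6| = 1124864


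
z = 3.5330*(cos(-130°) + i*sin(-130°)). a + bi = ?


a = 3.5330*cos(-130°) = 3.5330*(-0.6428) = -2.2710
b = 3.5330*sin(-130°) = 3.5330*(-0.76604) = -2.7064

-2.2710 - 2.7064i


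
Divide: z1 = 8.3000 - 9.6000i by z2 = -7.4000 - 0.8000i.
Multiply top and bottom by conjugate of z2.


Conjugate of z2 = -7.4000 + 0.8000i
Numerator: (8.3000 - 9.6000i)(-7.4000 + 0.8000i) = -53.7400 + 77.6800i
Denominator: (-7.4)^2 + (-0.8)^2 = 55.4
Result = (-53.7400 + 77.6800i)/55.4

-0.9700 + 1.4022i


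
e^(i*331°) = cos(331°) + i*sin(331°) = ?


cos(331°) = 0.8746
sin(331°) = -0.4848

e^(i*331°) = 0.8746 - 0.4848i


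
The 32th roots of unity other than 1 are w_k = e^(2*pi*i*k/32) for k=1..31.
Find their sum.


With w = e^(2*pi*i/32), all 32 of the 32th roots of unity w^0 = 1, w, ..., w^(31) sum to 0: 1 + w + ... + w^(31) = (1 - w^32)/(1 - w) = 0 since w^32 = 1, w ≠ 1.
Removing the root 1: w + w^2 + ... + w^(31) = 0 - 1 = -1

Sum = -1


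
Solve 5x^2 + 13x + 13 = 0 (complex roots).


disc = 13^2 - 4*5*13 = 169 - 260 = -91
sqrt(|disc|) = sqrt(91) = 9.5394
Real part = -13/(2*5) = -1.3000
Imag part = 9.5394/(2*5) = 0.9539

-1.3000 ± 0.9539i


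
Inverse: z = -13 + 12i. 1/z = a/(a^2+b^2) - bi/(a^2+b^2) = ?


|z|^2 = 169+144 = 313
1/z = (-13 - 12i)/313

1/z = -0.0415 - 0.0383i


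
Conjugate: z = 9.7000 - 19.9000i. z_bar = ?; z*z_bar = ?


z_bar = 9.7000 + 19.9000i
z*z_bar = 9.7^2 + (-19.9)^2 = 94.09 + 396.01 = 490.1

z_bar = 9.7000 + 19.9000i, z*z_bar = 490.1


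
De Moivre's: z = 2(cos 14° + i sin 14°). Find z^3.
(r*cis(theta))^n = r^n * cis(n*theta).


r^3 = 2^3 = 8
n*theta = 3*14° = 42° = 42° (mod 360)
a = 8*cos(42°) = 5.9452
b = 8*sin(42°) = 5.3530

8 cis(42°) = 5.9452 + 5.3530i


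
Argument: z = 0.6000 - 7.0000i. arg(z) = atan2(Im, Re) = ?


Re = 0.6, Im = -7
arg = atan2(-7, 0.6) = -85.1009 degrees

arg(z) = -85.1009 degrees


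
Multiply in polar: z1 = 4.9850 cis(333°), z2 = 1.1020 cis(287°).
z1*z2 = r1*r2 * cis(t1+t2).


r = 4.9850 * 1.1020 = 5.4935
theta = 333° + 287° = 620° = 260° (mod 360)

5.4935 cis(260°)


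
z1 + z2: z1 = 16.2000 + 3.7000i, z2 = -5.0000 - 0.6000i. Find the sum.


Real: 16.2 - 5 = 11.2
Imag: 3.7 - 0.6 = 3.1

11.2000 + 3.1000i


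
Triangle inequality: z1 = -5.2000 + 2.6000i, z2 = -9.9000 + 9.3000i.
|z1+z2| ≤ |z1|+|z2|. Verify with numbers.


|z1| = sqrt((-5.2)^2 + 2.6^2) = sqrt(33.8) = 5.8138
|z2| = sqrt((-9.9)^2 + 9.3^2) = sqrt(184.5) = 13.5831
z1+z2 = -15.1000 + 11.9000i
|z1+z2| = sqrt(369.62) = 19.2255
|z1|+|z2| = 5.8138 + 13.5831 = 19.3969

|z1+z2| = 19.2255 ≤ |z1|+|z2| = 19.3969 (verified)


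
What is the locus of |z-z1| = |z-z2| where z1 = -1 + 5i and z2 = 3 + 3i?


Equal distances means the locus is the perpendicular bisector of z1 and z2.
Midpoint = ((-1+3)/2, (5+3)/2) = (1.0000, 4.0000)

Perpendicular bisector through (1.0000, 4.0000)


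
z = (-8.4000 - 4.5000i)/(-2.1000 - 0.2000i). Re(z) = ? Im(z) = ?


Multiply by conjugate: (-8.4000 - 4.5000i)(-2.1000 + 0.2000i) / ((-2.1)^2 + (-0.2)^2)
Numerator real = -8.4*(-2.1) - (4.5)*(-0.2) = 18.54
Numerator imag = -4.5*(-2.1) - (-8.4)*(-0.2) = 7.77
Denominator = 4.45
Re(z) = 18.54/4.45 = 4.1663
Im(z) = 7.77/4.45 = 1.7461

Re(z) = 4.1663, Im(z) = 1.7461


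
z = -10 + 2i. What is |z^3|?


|z| = sqrt(100+4) = sqrt(104) = 10.1980
|z^3| = |z|^3 = (sqrt(104))^3 = 104*sqrt(104)

|z^3| = 104*sqrt(104) ≈ 1060.5961


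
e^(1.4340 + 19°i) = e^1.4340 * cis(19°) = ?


e^1.4340 = 4.19545
cos(19°) = 0.94552
sin(19°) = 0.32557
Real = 4.19545*0.94552 = 3.9669
Imag = 4.19545*0.32557 = 1.3659

3.9669 + 1.3659i


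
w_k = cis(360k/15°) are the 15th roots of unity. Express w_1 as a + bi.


Angle = 360*1/15 = 24°
a = cos(24°) = 0.9135
b = sin(24°) = 0.4067

0.9135 + 0.4067i


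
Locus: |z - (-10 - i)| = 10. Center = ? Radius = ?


|z - z0| = r is a circle with center z0 and radius r.
Center = (-10, -1), radius = 10

Circle with center (-10, -1) and radius 10


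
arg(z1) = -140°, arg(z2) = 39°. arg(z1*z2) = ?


arg(z1*z2) = -140° + 39° = -101°
Normalized to (-180°, 180°]: -101°

-101°


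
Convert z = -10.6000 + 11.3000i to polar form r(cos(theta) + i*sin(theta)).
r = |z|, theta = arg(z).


r = sqrt(112.36+127.69) = sqrt(240.05) = 15.4935
theta = atan2(11.3, -10.6) = 133.1693 degrees

r = 15.4935, theta = 133.1693 degrees


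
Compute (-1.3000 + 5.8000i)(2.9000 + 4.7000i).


Real = -1.3*2.9 - 5.8*4.7 = -3.77 - 27.26 = -31.03
Imag = -1.3*4.7 + 2.9*5.8 = -6.11 + 16.82 = 10.71

-31.0300 + 10.7100i


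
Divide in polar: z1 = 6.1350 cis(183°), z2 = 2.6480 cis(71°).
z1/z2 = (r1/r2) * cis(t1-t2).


r = 6.1350 / 2.6480 = 2.3168
theta = 183° - 71° = 112° = 112° (mod 360)

2.3168 cis(112°)


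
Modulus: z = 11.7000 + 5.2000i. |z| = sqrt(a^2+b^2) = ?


|z| = sqrt(11.7^2 + 5.2^2) = sqrt(136.89 + 27.04) = sqrt(163.93) = 12.8035

|z| = 12.8035


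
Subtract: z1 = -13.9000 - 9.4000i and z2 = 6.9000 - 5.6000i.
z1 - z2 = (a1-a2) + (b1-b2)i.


Real: -13.9 - 6.9 = -20.8
Imag: -9.4 + 5.6 = -3.8

-20.8000 - 3.8000i


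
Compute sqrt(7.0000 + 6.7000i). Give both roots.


|z| = sqrt(49+44.89) = 9.6897
sqrt((|z|+a)/2) = sqrt((9.6897+7)/2) = sqrt(8.3448) = 2.8887
sqrt((|z|-a)/2) = sqrt((9.6897-7)/2) = sqrt(1.3448) = 1.1597

±(2.8887 + 1.1597i) i.e. 2.8887 + 1.1597i and -2.8887 - 1.1597i


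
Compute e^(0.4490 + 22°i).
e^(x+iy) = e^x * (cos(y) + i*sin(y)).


e^0.4490 = 1.56674
cos(22°) = 0.9272
sin(22°) = 0.3746
Real = 1.56674*0.9272 = 1.4527
Imag = 1.56674*0.3746 = 0.5869

1.4527 + 0.5869i


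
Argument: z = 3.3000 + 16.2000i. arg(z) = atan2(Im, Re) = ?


Re = 3.3, Im = 16.2
arg = atan2(16.2, 3.3) = 78.4862 degrees

arg(z) = 78.4862 degrees


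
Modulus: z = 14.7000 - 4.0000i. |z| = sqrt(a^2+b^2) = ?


|z| = sqrt(14.7^2 + (-4)^2) = sqrt(216.09 + 16) = sqrt(232.09) = 15.2345

|z| = 15.2345


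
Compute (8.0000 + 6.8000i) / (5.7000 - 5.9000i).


Conjugate of z2 = 5.7000 + 5.9000i
Numerator: (8.0000 + 6.8000i)(5.7000 + 5.9000i) = 5.4800 + 85.9600i
Denominator: 5.7^2 + (-5.9)^2 = 67.3
Result = (5.4800 + 85.9600i)/67.3

0.0814 + 1.2773i


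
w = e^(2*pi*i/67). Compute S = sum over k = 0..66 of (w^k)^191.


The roots are w_k = w^k with w = e^(2*pi*i/67), and (w^k)^191 = (w^191)^k.
So S = 1 + u + u^2 + ... + u^(66) with u = w^191.
191 = 2*67 + 57, so 191 is not a multiple of 67: u = (w^67)^2 * w^57 = w^57 ≠ 1 (w is a primitive 67th root), while u^67 = (w^67)^191 = 1.
Geometric series: S = (1 - u^67)/(1 - u) = (1 - 1)/(1 - u) = 0

S = 0


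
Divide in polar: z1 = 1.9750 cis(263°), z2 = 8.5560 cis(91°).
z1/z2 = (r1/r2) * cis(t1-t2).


r = 1.9750 / 8.5560 = 0.2308
theta = 263° - 91° = 172° = 172° (mod 360)

0.2308 cis(172°)


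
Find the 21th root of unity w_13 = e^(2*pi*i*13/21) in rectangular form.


Angle = 360*13/21 = 222.8571°
a = cos(222.8571°) = -0.7331
b = sin(222.8571°) = -0.6802

-0.7331 - 0.6802i


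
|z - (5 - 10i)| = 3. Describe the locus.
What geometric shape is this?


|z - z0| = r is a circle with center z0 and radius r.
Center = (5, -10), radius = 3

Circle with center (5, -10) and radius 3


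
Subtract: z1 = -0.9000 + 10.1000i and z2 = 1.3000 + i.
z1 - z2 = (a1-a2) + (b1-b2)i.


Real: -0.9 - 1.3 = -2.2
Imag: 10.1 - 1 = 9.1

-2.2000 + 9.1000i


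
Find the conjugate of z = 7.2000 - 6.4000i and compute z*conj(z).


z_bar = 7.2000 + 6.4000i
z*z_bar = 7.2^2 + (-6.4)^2 = 51.84 + 40.96 = 92.8

z_bar = 7.2000 + 6.4000i, z*z_bar = 92.8


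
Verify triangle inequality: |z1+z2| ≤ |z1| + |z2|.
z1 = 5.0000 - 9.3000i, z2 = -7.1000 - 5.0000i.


|z1| = sqrt(5^2 + (-9.3)^2) = sqrt(111.49) = 10.5589
|z2| = sqrt((-7.1)^2 + (-5)^2) = sqrt(75.41) = 8.6839
z1+z2 = -2.1000 - 14.3000i
|z1+z2| = sqrt(208.9) = 14.4534
|z1|+|z2| = 10.5589 + 8.6839 = 19.2428

|z1+z2| = 14.4534 ≤ |z1|+|z2| = 19.2428 (verified)


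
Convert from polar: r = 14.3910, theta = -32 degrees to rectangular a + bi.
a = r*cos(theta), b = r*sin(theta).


a = 14.3910*cos(-32°) = 14.3910*0.84805 = 12.2043
b = 14.3910*sin(-32°) = 14.3910*(-0.52992) = -7.6261

12.2043 - 7.6261i


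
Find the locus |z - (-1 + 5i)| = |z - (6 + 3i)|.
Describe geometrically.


Equal distances means the locus is the perpendicular bisector of z1 and z2.
Midpoint = ((-1+6)/2, (5+3)/2) = (2.5000, 4.0000)

Perpendicular bisector through (2.5000, 4.0000)


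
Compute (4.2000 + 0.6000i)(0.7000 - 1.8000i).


Real = 4.2*0.7 - 0.6*(-1.8) = 2.94 - (-1.08) = 4.02
Imag = 4.2*(-1.8) + 0.7*0.6 = -7.56 + 0.42 = -7.14

4.0200 - 7.1400i


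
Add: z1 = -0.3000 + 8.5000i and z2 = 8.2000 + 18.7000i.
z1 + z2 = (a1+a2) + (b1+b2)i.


Real: -0.3 + 8.2 = 7.9
Imag: 8.5 + 18.7 = 27.2

7.9000 + 27.2000i


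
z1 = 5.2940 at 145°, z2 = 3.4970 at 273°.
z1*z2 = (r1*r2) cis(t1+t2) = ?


r = 5.2940 * 3.4970 = 18.5131
theta = 145° + 273° = 418° = 58° (mod 360)

18.5131 cis(58°)


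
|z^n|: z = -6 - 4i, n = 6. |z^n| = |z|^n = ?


|z| = sqrt(36+16) = sqrt(52) = 7.2111
|z^6| = |z|^6 = (sqrt(52))^6 = 52^3 = 140608

|z^6| = 140608


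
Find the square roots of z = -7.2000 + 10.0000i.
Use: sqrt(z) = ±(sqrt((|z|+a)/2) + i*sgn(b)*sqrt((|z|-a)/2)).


|z| = sqrt(51.84+100) = 12.3223
sqrt((|z|+a)/2) = sqrt((12.3223+(-7.2))/2) = sqrt(2.5612) = 1.6004
sqrt((|z|-a)/2) = sqrt((12.3223-(-7.2))/2) = sqrt(9.7612) = 3.1243

±(1.6004 + 3.1243i) i.e. 1.6004 + 3.1243i and -1.6004 - 3.1243i


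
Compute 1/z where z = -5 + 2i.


|z|^2 = 25+4 = 29
1/z = (-5 - 2i)/29

1/z = -0.1724 - 0.0690i


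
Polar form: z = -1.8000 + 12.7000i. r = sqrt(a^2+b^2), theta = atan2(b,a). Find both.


r = sqrt(3.24+161.29) = sqrt(164.53) = 12.8269
theta = atan2(12.7, -1.8) = 98.0669 degrees

r = 12.8269, theta = 98.0669 degrees


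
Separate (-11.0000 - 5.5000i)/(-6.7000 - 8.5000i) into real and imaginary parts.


Multiply by conjugate: (-11.0000 - 5.5000i)(-6.7000 + 8.5000i) / ((-6.7)^2 + (-8.5)^2)
Numerator real = -11*(-6.7) - (5.5)*(-8.5) = 120.45
Numerator imag = -5.5*(-6.7) - (-11)*(-8.5) = -56.65
Denominator = 117.14
Re(z) = 120.45/117.14 = 1.0283
Im(z) = -56.65/117.14 = -0.4836

Re(z) = 1.0283, Im(z) = -0.4836


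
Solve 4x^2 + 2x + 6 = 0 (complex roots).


disc = 2^2 - 4*4*6 = 4 - 96 = -92
sqrt(|disc|) = sqrt(92) = 9.5917
Real part = -2/(2*4) = -0.2500
Imag part = 9.5917/(2*4) = 1.1990

-0.2500 ± 1.1990i


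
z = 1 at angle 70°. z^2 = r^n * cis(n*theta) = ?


r^2 = 1^2 = 1
n*theta = 2*70° = 140° = 140° (mod 360)
a = 1*cos(140°) = -0.7660
b = 1*sin(140°) = 0.6428

1 cis(140°) = -0.7660 + 0.6428i


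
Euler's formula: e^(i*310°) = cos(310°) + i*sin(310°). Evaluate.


cos(310°) = 0.6428
sin(310°) = -0.7660

e^(i*310°) = 0.6428 - 0.7660i


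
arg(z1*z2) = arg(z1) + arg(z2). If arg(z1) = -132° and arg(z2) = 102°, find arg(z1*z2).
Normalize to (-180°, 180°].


arg(z1*z2) = -132° + 102° = -30°
Normalized to (-180°, 180°]: -30°

-30°


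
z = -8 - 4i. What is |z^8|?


|z| = sqrt(64+16) = sqrt(80) = 8.9443
|z^8| = |z|^8 = (sqrt(80))^8 = 80^4 = 40960000

|z^8| = 40960000


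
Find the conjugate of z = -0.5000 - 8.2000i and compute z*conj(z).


z_bar = -0.5000 + 8.2000i
z*z_bar = (-0.5)^2 + (-8.2)^2 = 0.25 + 67.24 = 67.49

z_bar = -0.5000 + 8.2000i, z*z_bar = 67.49


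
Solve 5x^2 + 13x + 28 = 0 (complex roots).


disc = 13^2 - 4*5*28 = 169 - 560 = -391
sqrt(|disc|) = sqrt(391) = 19.7737
Real part = -13/(2*5) = -1.3000
Imag part = 19.7737/(2*5) = 1.9774

-1.3000 ± 1.9774i


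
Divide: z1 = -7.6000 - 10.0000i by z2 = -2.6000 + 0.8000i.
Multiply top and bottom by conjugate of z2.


Conjugate of z2 = -2.6000 - 0.8000i
Numerator: (-7.6000 - 10.0000i)(-2.6000 - 0.8000i) = 11.7600 + 32.0800i
Denominator: (-2.6)^2 + 0.8^2 = 7.4
Result = (11.7600 + 32.0800i)/7.4

1.5892 + 4.3351i


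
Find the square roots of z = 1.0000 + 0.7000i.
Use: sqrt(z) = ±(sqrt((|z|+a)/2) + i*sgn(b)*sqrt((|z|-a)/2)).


|z| = sqrt(1+0.49) = 1.2207
sqrt((|z|+a)/2) = sqrt((1.2207+1)/2) = sqrt(1.1103) = 1.0537
sqrt((|z|-a)/2) = sqrt((1.2207-1)/2) = sqrt(0.1103) = 0.3322

±(1.0537 + 0.3322i) i.e. 1.0537 + 0.3322i and -1.0537 - 0.3322i


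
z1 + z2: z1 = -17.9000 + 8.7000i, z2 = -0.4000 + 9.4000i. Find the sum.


Real: -17.9 - 0.4 = -18.3
Imag: 8.7 + 9.4 = 18.1

-18.3000 + 18.1000i


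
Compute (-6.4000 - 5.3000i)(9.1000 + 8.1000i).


Real = -6.4*9.1 - (-5.3)*8.1 = -58.24 - (-42.93) = -15.31
Imag = -6.4*8.1 + 9.1*(-5.3) = -51.84 - (48.23) = -100.07

-15.3100 - 100.0700i


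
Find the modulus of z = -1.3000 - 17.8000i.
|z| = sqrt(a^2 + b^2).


|z| = sqrt((-1.3)^2 + (-17.8)^2) = sqrt(1.69 + 316.84) = sqrt(318.53) = 17.8474

|z| = 17.8474


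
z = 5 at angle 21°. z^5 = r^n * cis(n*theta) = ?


r^5 = 5^5 = 3125
n*theta = 5*21° = 105° = 105° (mod 360)
a = 3125*cos(105°) = -808.8095
b = 3125*sin(105°) = 3018.5182

3125 cis(105°) = -808.8095 + 3018.5182i


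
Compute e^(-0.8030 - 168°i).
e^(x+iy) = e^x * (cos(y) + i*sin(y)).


e^-0.8030 = 0.4480
cos(-168°) = -0.9781
sin(-168°) = -0.2079
Real = 0.4480*(-0.9781) = -0.4382
Imag = 0.4480*(-0.2079) = -0.0931

-0.4382 - 0.0931i


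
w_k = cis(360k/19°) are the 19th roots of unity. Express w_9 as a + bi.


Angle = 360*9/19 = 170.5263°
a = cos(170.5263°) = -0.9864
b = sin(170.5263°) = 0.1646

-0.9864 + 0.1646i


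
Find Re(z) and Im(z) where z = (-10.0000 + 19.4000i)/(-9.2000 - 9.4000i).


Multiply by conjugate: (-10.0000 + 19.4000i)(-9.2000 + 9.4000i) / ((-9.2)^2 + (-9.4)^2)
Numerator real = -10*(-9.2) + 19.4*(-9.4) = -90.36
Numerator imag = 19.4*(-9.2) - (-10)*(-9.4) = -272.48
Denominator = 173
Re(z) = -90.36/173 = -0.5223
Im(z) = -272.48/173 = -1.5750

Re(z) = -0.5223, Im(z) = -1.5750


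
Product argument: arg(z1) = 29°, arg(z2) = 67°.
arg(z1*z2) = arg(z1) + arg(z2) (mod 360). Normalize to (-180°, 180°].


arg(z1*z2) = 29° + 67° = 96°
Normalized to (-180°, 180°]: 96°

96°


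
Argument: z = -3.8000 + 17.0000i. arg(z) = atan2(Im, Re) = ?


Re = -3.8, Im = 17
arg = atan2(17, -3.8) = 102.6002 degrees

arg(z) = 102.6002 degrees


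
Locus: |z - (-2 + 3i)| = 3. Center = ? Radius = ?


|z - z0| = r is a circle with center z0 and radius r.
Center = (-2, 3), radius = 3

Circle with center (-2, 3) and radius 3


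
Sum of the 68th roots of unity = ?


The sum of all 68th roots of unity is 0.
Geometric series: (1 - w^68)/(1 - w) = (1-1)/(1-w) = 0 since w^68 = 1, w ≠ 1.
Alternatively: coefficient of z^67 in z^68 - 1 is 0.

0


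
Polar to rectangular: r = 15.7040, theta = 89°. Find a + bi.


a = 15.7040*cos(89°) = 15.7040*0.017452 = 0.2741
b = 15.7040*sin(89°) = 15.7040*0.99985 = 15.7016

0.2741 + 15.7016i


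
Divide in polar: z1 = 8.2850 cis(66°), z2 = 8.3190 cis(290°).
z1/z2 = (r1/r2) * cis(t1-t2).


r = 8.2850 / 8.3190 = 0.9959
theta = 66° - 290° = -224° = 136° (mod 360)

0.9959 cis(136°)


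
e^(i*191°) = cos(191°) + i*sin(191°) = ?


cos(191°) = -0.9816
sin(191°) = -0.1908

e^(i*191°) = -0.9816 - 0.1908i


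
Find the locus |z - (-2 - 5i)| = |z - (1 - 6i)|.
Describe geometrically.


Equal distances means the locus is the perpendicular bisector of z1 and z2.
Midpoint = ((-2+1)/2, (-5+(-6))/2) = (-0.5000, -5.5000)

Perpendicular bisector through (-0.5000, -5.5000)


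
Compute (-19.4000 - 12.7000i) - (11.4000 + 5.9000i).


Real: -19.4 - 11.4 = -30.8
Imag: -12.7 - 5.9 = -18.6

-30.8000 - 18.6000i


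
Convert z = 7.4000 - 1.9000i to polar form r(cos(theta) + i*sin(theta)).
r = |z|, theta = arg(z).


r = sqrt(54.76+3.61) = sqrt(58.37) = 7.6400
theta = atan2(-1.9, 7.4) = -14.4000 degrees

r = 7.6400, theta = -14.4000 degrees


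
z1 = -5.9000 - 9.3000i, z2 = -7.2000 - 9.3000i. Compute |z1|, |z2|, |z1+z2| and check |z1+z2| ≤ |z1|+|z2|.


|z1| = sqrt((-5.9)^2 + (-9.3)^2) = sqrt(121.3) = 11.0136
|z2| = sqrt((-7.2)^2 + (-9.3)^2) = sqrt(138.33) = 11.7614
z1+z2 = -13.1000 - 18.6000i
|z1+z2| = sqrt(517.57) = 22.7502
|z1|+|z2| = 11.0136 + 11.7614 = 22.7750

|z1+z2| = 22.7502 ≤ |z1|+|z2| = 22.7750 (verified)


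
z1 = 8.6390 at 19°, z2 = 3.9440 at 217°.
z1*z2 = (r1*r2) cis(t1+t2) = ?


r = 8.6390 * 3.9440 = 34.0722
theta = 19° + 217° = 236° = 236° (mod 360)

34.0722 cis(236°)


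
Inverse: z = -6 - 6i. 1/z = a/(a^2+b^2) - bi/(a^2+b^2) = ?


|z|^2 = 36+36 = 72
1/z = (-6 + 6i)/72

1/z = -0.0833 + 0.0833i


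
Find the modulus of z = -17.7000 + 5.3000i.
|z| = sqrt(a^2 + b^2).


|z| = sqrt((-17.7)^2 + 5.3^2) = sqrt(313.29 + 28.09) = sqrt(341.38) = 18.4765

|z| = 18.4765


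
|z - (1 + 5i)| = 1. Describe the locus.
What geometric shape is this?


|z - z0| = r is a circle with center z0 and radius r.
Center = (1, 5), radius = 1

Circle with center (1, 5) and radius 1


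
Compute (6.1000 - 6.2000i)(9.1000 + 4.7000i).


Real = 6.1*9.1 - (-6.2)*4.7 = 55.51 - (-29.14) = 84.65
Imag = 6.1*4.7 + 9.1*(-6.2) = 28.67 - (56.42) = -27.75

84.6500 - 27.7500i


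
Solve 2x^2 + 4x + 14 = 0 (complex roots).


disc = 4^2 - 4*2*14 = 16 - 112 = -96
sqrt(|disc|) = sqrt(96) = 9.7980
Real part = -4/(2*2) = -1.0000
Imag part = 9.7980/(2*2) = 2.4495

-1.0000 ± 2.4495i


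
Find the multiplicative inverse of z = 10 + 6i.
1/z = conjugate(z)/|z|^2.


|z|^2 = 100+36 = 136
1/z = (10 - 6i)/136

1/z = 0.0735 - 0.0441i


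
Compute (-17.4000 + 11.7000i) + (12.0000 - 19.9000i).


Real: -17.4 + 12 = -5.4
Imag: 11.7 - 19.9 = -8.2

-5.4000 - 8.2000i


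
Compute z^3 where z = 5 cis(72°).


r^3 = 5^3 = 125
n*theta = 3*72° = 216° = 216° (mod 360)
a = 125*cos(216°) = -101.1271
b = 125*sin(216°) = -73.4732

125 cis(216°) = -101.1271 - 73.4732i


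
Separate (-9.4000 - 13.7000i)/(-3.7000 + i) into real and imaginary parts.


Multiply by conjugate: (-9.4000 - 13.7000i)(-3.7000 - i) / ((-3.7)^2 + 1^2)
Numerator real = -9.4*(-3.7) - (13.7)*1 = 21.08
Numerator imag = -13.7*(-3.7) - (-9.4)*1 = 60.09
Denominator = 14.69
Re(z) = 21.08/14.69 = 1.4350
Im(z) = 60.09/14.69 = 4.0905

Re(z) = 1.4350, Im(z) = 4.0905


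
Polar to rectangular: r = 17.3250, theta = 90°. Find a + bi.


a = 17.3250*cos(90°) = 17.3250*0 = 0
b = 17.3250*sin(90°) = 17.3250*1 = 17.3250

0 + 17.3250i


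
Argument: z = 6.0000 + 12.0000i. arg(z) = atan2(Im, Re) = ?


Re = 6, Im = 12
arg = atan2(12, 6) = 63.4349 degrees

arg(z) = 63.4349 degrees


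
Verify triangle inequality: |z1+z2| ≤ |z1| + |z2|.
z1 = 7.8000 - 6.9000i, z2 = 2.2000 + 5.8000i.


|z1| = sqrt(7.8^2 + (-6.9)^2) = sqrt(108.45) = 10.4139
|z2| = sqrt(2.2^2 + 5.8^2) = sqrt(38.48) = 6.2032
z1+z2 = 10.0000 - 1.1000i
|z1+z2| = sqrt(101.21) = 10.0603
|z1|+|z2| = 10.4139 + 6.2032 = 16.6171

|z1+z2| = 10.0603 ≤ |z1|+|z2| = 16.6171 (verified)


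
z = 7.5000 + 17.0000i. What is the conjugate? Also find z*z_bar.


z_bar = 7.5000 - 17.0000i
z*z_bar = 7.5^2 + 17^2 = 56.25 + 289 = 345.25

z_bar = 7.5000 - 17.0000i, z*z_bar = 345.25


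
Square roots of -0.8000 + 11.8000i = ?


|z| = sqrt(0.64+139.24) = 11.8271
sqrt((|z|+a)/2) = sqrt((11.8271+(-0.8))/2) = sqrt(5.5135) = 2.3481
sqrt((|z|-a)/2) = sqrt((11.8271-(-0.8))/2) = sqrt(6.3135) = 2.5127

±(2.3481 + 2.5127i) i.e. 2.3481 + 2.5127i and -2.3481 - 2.5127i
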